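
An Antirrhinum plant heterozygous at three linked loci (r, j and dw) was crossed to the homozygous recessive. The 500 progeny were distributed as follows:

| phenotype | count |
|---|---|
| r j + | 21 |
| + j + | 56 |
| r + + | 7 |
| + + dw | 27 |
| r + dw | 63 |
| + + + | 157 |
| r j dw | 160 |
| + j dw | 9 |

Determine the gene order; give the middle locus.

r

The two most frequent reciprocal classes, r j dw and + + +, are the parental types, so the F1 was r j dw / + + +.
The two rarest classes, + j dw and r + +, are the double crossovers. Comparing them with the parentals, only the r allele has switched, so r is the middle locus and the order is j – r – dw.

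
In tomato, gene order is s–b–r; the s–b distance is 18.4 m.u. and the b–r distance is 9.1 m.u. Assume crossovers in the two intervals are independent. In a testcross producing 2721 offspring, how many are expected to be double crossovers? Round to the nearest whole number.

46

Map distances give recombination frequencies of 0.184 and 0.091 for the two intervals.
With no interference, expected double-crossover frequency = 0.184 × 0.091 = 0.01674.
Expected number = 0.01674 × 2721 = 45.56 ≈ 46.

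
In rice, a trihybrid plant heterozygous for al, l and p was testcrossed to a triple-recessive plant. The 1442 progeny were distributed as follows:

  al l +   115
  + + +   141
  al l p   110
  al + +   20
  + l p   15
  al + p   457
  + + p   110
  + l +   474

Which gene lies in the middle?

The two most frequent reciprocal classes, al + p and + l +, are the parental types, so the F1 was al + p / + l +.
The two rarest classes, al + + and + l p, are the double crossovers. Comparing them with the parentals, only the p allele has switched, so p is the middle locus and the order is al – p – l.

p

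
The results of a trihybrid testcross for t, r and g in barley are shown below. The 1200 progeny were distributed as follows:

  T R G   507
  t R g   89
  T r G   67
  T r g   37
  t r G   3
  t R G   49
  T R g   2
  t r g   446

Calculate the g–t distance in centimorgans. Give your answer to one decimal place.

7.6 centimorgans

The two most frequent reciprocal classes, t r g and T R G, are the parental types, so the F1 was t r g / T R G.
The two rarest classes, t r G and T R g, are the double crossovers. Comparing them with the parentals, only the g allele has switched, so g is the middle locus and the order is t – g – r.
Crossovers in the t–g interval produce the single-crossover classes T r g and t R G (37 + 49 = 86) plus the double crossovers (5).
RF(t–g) = (86 + 5) / 1200 = 91/1200 = 0.0758 → 7.6 centimorgans.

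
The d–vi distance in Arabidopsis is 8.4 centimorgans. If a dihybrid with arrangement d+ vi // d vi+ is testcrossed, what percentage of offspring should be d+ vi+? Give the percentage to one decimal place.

A map distance of 8.4 centimorgans corresponds to a recombination frequency of 0.084.
The F1 is d+ vi / d vi+, so d+ vi+ is a recombinant gamete class with expected frequency r/2 = 0.084/2 = 0.0420.
That is 0.0420 = 4.2% of the progeny.

4.2%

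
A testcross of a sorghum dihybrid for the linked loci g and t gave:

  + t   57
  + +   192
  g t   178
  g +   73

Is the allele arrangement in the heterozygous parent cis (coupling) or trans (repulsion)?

The two most frequent classes are + + (192) and g t (178); these are the parental (non-recombinant) types.
So the F1 carried + + on one chromosome and g t on the other — the recessive alleles are on the same chromosome (cis / coupling).

cis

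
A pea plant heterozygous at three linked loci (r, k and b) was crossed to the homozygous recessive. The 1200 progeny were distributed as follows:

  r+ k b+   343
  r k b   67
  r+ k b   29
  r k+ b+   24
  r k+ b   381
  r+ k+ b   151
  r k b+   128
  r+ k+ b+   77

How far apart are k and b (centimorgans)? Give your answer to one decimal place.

16.4 centimorgans

The two most frequent reciprocal classes, r+ k b+ and r k+ b, are the parental types, so the F1 was r+ k b+ / r k+ b.
The two rarest classes, r+ k b and r k+ b+, are the double crossovers. Comparing them with the parentals, only the b allele has switched, so b is the middle locus and the order is k – b – r.
Crossovers in the k–b interval produce the single-crossover classes r+ k+ b+ and r k b (77 + 67 = 144) plus the double crossovers (53).
RF(k–b) = (144 + 53) / 1200 = 197/1200 = 0.1642 → 16.4 centimorgans.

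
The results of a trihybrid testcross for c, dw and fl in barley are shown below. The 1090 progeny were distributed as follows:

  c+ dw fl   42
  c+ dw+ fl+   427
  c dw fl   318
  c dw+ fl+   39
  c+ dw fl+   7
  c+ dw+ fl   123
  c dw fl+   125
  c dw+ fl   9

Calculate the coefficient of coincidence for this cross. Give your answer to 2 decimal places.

The two most frequent reciprocal classes, c+ dw+ fl+ and c dw fl, are the parental types, so the F1 was c+ dw+ fl+ / c dw fl.
The two rarest classes, c+ dw fl+ and c dw+ fl, are the double crossovers. Comparing them with the parentals, only the dw allele has switched, so dw is the middle locus and the order is fl – dw – c.
fl–dw: (248 + 16)/1090 = 0.2422; dw–c: (81 + 16)/1090 = 0.0890.
Expected DCO frequency = 0.2422 × 0.0890 ≈ 0.02156; observed = 16/1090 ≈ 0.01468.
Coefficient of coincidence = 0.01468/0.02156 ≈ 0.68.

0.68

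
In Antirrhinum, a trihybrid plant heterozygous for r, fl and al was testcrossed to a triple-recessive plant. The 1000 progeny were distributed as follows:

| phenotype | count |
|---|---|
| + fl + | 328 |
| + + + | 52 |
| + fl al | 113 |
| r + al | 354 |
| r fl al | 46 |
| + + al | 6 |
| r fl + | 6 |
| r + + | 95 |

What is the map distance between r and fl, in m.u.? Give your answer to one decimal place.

11.0 m.u.

The two most frequent reciprocal classes, r + al and + fl +, are the parental types, so the F1 was r + al / + fl +.
The two rarest classes, + + al and r fl +, are the double crossovers. Comparing them with the parentals, only the r allele has switched, so r is the middle locus and the order is fl – r – al.
Crossovers in the fl–r interval produce the single-crossover classes r fl al and + + + (46 + 52 = 98) plus the double crossovers (12).
RF(fl–r) = (98 + 12) / 1000 = 110/1000 = 0.1100 → 11.0 m.u.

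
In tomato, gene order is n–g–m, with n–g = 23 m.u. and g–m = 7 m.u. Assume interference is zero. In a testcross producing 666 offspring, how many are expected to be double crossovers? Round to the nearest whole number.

11

Map distances give recombination frequencies of 0.230 and 0.070 for the two intervals.
With no interference, expected double-crossover frequency = 0.230 × 0.070 = 0.01610.
Expected number = 0.01610 × 666 = 10.72 ≈ 11.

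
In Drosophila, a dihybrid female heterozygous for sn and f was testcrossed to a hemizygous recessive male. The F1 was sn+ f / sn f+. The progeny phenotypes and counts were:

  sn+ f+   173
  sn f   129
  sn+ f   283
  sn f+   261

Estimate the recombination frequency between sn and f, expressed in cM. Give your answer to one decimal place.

The recombinant classes are sn+ f+ and sn f: 173 + 129 = 302.
Recombination frequency = 302/846 = 0.3570 ≈ 35.7%, i.e. 35.7 cM.

35.7 cM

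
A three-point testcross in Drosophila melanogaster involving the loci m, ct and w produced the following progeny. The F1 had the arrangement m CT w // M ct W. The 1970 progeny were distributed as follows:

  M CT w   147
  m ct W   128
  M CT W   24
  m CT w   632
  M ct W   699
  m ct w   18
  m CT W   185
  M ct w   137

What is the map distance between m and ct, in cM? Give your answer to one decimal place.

The two rarest classes, m ct w and M CT W, are the double crossovers. Comparing them with the parentals, only the ct allele has switched, so ct is the middle locus and the order is w – ct – m.
Crossovers in the ct–m interval produce the single-crossover classes M CT w and m ct W (147 + 128 = 275) plus the double crossovers (42).
RF(ct–m) = (275 + 42) / 1970 = 317/1970 = 0.1609 → 16.1 cM.

16.1 cM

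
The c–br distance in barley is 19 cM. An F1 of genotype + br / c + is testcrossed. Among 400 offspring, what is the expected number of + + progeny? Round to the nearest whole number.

38

A map distance of 19 cM corresponds to a recombination frequency of 0.190.
The F1 is + br / c +, so + + is a recombinant gamete class with expected frequency r/2 = 0.190/2 = 0.0950.
Expected number = 0.0950 × 400 = 38.00 ≈ 38.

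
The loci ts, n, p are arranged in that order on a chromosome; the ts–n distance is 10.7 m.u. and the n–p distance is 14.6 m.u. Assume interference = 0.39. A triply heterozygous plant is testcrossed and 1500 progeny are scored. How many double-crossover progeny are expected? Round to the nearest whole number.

Map distances give recombination frequencies of 0.107 and 0.146 for the two intervals.
With interference 0.39 (so coincidence = 0.61), expected double-crossover frequency = 0.107 × 0.146 × 0.61 = 0.00953.
Expected number = 0.00953 × 1500 = 14.29 ≈ 14.

14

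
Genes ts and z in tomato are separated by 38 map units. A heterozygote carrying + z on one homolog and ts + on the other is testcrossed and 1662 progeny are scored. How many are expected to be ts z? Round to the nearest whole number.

A map distance of 38 map units corresponds to a recombination frequency of 0.380.
The F1 is + z / ts +, so ts z is a recombinant gamete class with expected frequency r/2 = 0.380/2 = 0.1900.
Expected number = 0.1900 × 1662 = 315.78 ≈ 316.

316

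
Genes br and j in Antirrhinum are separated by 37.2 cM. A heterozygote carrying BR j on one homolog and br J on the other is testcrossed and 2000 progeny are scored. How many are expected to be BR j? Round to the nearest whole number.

628

A map distance of 37.2 cM corresponds to a recombination frequency of 0.372.
The F1 is BR j / br J, so BR j is a parental gamete class with expected frequency (1 − r)/2 = 0.628/2 = 0.3140.
Expected number = 0.3140 × 2000 = 628.00 ≈ 628.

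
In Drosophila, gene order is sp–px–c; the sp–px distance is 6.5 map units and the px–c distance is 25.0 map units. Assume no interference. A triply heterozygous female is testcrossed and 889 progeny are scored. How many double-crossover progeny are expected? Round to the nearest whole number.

14

Map distances give recombination frequencies of 0.065 and 0.250 for the two intervals.
With no interference, expected double-crossover frequency = 0.065 × 0.250 = 0.01625.
Expected number = 0.01625 × 889 = 14.45 ≈ 14.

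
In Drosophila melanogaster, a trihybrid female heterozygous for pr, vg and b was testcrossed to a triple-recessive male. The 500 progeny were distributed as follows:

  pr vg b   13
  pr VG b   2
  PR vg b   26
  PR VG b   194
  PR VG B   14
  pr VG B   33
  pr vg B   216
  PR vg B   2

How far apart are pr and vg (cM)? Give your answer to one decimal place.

12.6 cM

The two most frequent reciprocal classes, pr vg B and PR VG b, are the parental types, so the F1 was pr vg B / PR VG b.
The two rarest classes, PR vg B and pr VG b, are the double crossovers. Comparing them with the parentals, only the pr allele has switched, so pr is the middle locus and the order is vg – pr – b.
Crossovers in the vg–pr interval produce the single-crossover classes pr VG B and PR vg b (33 + 26 = 59) plus the double crossovers (4).
RF(vg–pr) = (59 + 4) / 500 = 63/500 = 0.1260 → 12.6 cM.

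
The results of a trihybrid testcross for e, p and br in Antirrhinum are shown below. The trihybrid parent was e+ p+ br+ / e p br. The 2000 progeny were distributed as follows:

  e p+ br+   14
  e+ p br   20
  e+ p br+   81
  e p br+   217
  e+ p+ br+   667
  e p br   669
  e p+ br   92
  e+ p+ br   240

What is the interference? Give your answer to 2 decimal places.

The two rarest classes, e p+ br+ and e+ p br, are the double crossovers. Comparing them with the parentals, only the e allele has switched, so e is the middle locus and the order is br – e – p.
br–e: (457 + 34)/2000 = 0.2455; e–p: (173 + 34)/2000 = 0.1035.
Expected DCO frequency = 0.2455 × 0.1035 ≈ 0.02541; observed = 34/2000 ≈ 0.01700.
Coefficient of coincidence = 0.01700/0.02541 ≈ 0.67; interference = 1 − 0.67 = 0.33.

0.33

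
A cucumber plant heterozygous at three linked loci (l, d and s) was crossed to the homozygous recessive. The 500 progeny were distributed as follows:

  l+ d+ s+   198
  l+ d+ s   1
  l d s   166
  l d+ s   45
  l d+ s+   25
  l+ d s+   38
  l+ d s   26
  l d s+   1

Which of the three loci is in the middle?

The two most frequent reciprocal classes, l d s and l+ d+ s+, are the parental types, so the F1 was l d s / l+ d+ s+.
The two rarest classes, l d s+ and l+ d+ s, are the double crossovers. Comparing them with the parentals, only the s allele has switched, so s is the middle locus and the order is l – s – d.

s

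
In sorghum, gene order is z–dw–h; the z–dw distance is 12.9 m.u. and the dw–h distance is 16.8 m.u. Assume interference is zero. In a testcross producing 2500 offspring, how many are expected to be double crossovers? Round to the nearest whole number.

54

Map distances give recombination frequencies of 0.129 and 0.168 for the two intervals.
With no interference, expected double-crossover frequency = 0.129 × 0.168 = 0.02167.
Expected number = 0.02167 × 2500 = 54.18 ≈ 54.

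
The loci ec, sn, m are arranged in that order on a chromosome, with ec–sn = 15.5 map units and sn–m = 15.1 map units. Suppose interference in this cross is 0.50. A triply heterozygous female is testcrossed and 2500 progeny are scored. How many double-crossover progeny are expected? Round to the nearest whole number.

Map distances give recombination frequencies of 0.155 and 0.151 for the two intervals.
With interference 0.50 (so coincidence = 0.50), expected double-crossover frequency = 0.155 × 0.151 × 0.50 = 0.01170.
Expected number = 0.01170 × 2500 = 29.26 ≈ 29.

29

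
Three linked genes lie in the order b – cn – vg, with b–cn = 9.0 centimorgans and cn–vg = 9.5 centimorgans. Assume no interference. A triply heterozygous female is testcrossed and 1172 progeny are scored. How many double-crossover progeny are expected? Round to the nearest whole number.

10

Map distances give recombination frequencies of 0.090 and 0.095 for the two intervals.
With no interference, expected double-crossover frequency = 0.090 × 0.095 = 0.00855.
Expected number = 0.00855 × 1172 = 10.02 ≈ 10.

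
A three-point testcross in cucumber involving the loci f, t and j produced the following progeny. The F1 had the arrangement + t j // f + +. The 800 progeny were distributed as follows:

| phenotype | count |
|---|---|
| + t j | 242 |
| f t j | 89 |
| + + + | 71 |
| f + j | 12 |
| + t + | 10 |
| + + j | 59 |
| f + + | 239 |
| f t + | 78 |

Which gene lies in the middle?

The two rarest classes, + t + and f + j, are the double crossovers. Comparing them with the parentals, only the j allele has switched, so j is the middle locus and the order is t – j – f.

j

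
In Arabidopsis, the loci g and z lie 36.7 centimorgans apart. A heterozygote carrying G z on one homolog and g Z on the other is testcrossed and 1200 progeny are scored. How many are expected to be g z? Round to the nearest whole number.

A map distance of 36.7 centimorgans corresponds to a recombination frequency of 0.367.
The F1 is G z / g Z, so g z is a recombinant gamete class with expected frequency r/2 = 0.367/2 = 0.1835.
Expected number = 0.1835 × 1200 = 220.20 ≈ 220.

220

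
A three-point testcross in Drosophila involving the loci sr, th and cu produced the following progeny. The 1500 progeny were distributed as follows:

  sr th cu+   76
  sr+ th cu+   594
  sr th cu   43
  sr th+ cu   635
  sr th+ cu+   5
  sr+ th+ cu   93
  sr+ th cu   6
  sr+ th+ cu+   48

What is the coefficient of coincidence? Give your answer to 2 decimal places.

The two most frequent reciprocal classes, sr th+ cu and sr+ th cu+, are the parental types, so the F1 was sr th+ cu / sr+ th cu+.
The two rarest classes, sr th+ cu+ and sr+ th cu, are the double crossovers. Comparing them with the parentals, only the cu allele has switched, so cu is the middle locus and the order is sr – cu – th.
sr–cu: (169 + 11)/1500 = 0.1200; cu–th: (91 + 11)/1500 = 0.0680.
Expected DCO frequency = 0.1200 × 0.0680 ≈ 0.00816; observed = 11/1500 ≈ 0.00733.
Coefficient of coincidence = 0.00733/0.00816 ≈ 0.90.

0.90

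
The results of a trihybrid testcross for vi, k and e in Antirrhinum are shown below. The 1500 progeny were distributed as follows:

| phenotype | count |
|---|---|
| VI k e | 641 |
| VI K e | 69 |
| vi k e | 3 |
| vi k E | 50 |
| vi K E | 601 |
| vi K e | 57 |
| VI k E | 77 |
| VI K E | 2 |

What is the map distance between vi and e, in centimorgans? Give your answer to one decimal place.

The two most frequent reciprocal classes, VI k e and vi K E, are the parental types, so the F1 was VI k e / vi K E.
The two rarest classes, vi k e and VI K E, are the double crossovers. Comparing them with the parentals, only the vi allele has switched, so vi is the middle locus and the order is k – vi – e.
Crossovers in the vi–e interval produce the single-crossover classes VI k E and vi K e (77 + 57 = 134) plus the double crossovers (5).
RF(vi–e) = (134 + 5) / 1500 = 139/1500 = 0.0927 → 9.3 centimorgans.

9.3 centimorgans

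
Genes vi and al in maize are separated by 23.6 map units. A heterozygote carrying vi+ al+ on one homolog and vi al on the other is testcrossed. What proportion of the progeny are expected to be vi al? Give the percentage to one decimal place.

38.2%

A map distance of 23.6 map units corresponds to a recombination frequency of 0.236.
The F1 is vi+ al+ / vi al, so vi al is a parental gamete class with expected frequency (1 − r)/2 = 0.764/2 = 0.3820.
That is 0.3820 = 38.2% of the progeny.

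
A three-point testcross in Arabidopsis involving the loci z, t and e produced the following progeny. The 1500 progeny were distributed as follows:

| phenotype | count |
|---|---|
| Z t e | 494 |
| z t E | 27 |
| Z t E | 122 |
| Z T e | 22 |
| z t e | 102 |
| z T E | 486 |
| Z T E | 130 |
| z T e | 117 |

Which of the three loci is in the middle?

t

The two most frequent reciprocal classes, z T E and Z t e, are the parental types, so the F1 was z T E / Z t e.
The two rarest classes, z t E and Z T e, are the double crossovers. Comparing them with the parentals, only the t allele has switched, so t is the middle locus and the order is z – t – e.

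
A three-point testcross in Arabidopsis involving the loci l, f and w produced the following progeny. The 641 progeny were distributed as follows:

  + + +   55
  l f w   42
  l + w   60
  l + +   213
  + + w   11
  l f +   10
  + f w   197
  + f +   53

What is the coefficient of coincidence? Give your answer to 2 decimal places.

The two most frequent reciprocal classes, l + + and + f w, are the parental types, so the F1 was l + + / + f w.
The two rarest classes, l f + and + + w, are the double crossovers. Comparing them with the parentals, only the f allele has switched, so f is the middle locus and the order is l – f – w.
l–f: (97 + 21)/641 = 0.1841; f–w: (113 + 21)/641 = 0.2090.
Expected DCO frequency = 0.1841 × 0.2090 ≈ 0.03848; observed = 21/641 ≈ 0.03276.
Coefficient of coincidence = 0.03276/0.03848 ≈ 0.85.

0.85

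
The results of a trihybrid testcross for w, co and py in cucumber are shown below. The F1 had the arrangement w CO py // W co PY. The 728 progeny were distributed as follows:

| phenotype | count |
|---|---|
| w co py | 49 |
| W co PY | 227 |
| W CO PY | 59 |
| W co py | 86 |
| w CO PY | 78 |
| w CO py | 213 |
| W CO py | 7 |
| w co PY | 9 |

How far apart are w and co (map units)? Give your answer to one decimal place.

The two rarest classes, W CO py and w co PY, are the double crossovers. Comparing them with the parentals, only the w allele has switched, so w is the middle locus and the order is py – w – co.
Crossovers in the w–co interval produce the single-crossover classes w co py and W CO PY (49 + 59 = 108) plus the double crossovers (16).
RF(w–co) = (108 + 16) / 728 = 124/728 = 0.1703 → 17.0 map units.

17.0 map units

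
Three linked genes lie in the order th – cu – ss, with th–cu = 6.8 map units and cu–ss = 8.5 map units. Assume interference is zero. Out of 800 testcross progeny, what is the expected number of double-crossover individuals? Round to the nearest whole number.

5

Map distances give recombination frequencies of 0.068 and 0.085 for the two intervals.
With no interference, expected double-crossover frequency = 0.068 × 0.085 = 0.00578.
Expected number = 0.00578 × 800 = 4.62 ≈ 5.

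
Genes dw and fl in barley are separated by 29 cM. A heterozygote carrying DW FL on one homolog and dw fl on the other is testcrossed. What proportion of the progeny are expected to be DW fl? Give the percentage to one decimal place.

A map distance of 29 cM corresponds to a recombination frequency of 0.290.
The F1 is DW FL / dw fl, so DW fl is a recombinant gamete class with expected frequency r/2 = 0.290/2 = 0.1450.
That is 0.1450 = 14.5% of the progeny.

14.5%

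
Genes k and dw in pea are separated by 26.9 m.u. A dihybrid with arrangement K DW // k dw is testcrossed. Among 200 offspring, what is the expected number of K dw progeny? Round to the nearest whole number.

A map distance of 26.9 m.u. corresponds to a recombination frequency of 0.269.
The F1 is K DW / k dw, so K dw is a recombinant gamete class with expected frequency r/2 = 0.269/2 = 0.1345.
Expected number = 0.1345 × 200 = 26.90 ≈ 27.

27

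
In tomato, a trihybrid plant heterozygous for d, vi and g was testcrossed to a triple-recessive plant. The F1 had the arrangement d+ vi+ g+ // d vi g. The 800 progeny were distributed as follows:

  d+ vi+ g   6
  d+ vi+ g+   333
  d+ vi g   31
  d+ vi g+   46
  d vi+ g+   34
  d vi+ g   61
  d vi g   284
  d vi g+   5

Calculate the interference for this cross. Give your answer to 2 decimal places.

The two rarest classes, d+ vi+ g and d vi g+, are the double crossovers. Comparing them with the parentals, only the g allele has switched, so g is the middle locus and the order is d – g – vi.
d–g: (65 + 11)/800 = 0.0950; g–vi: (107 + 11)/800 = 0.1475.
Expected DCO frequency = 0.0950 × 0.1475 ≈ 0.01401; observed = 11/800 ≈ 0.01375.
Coefficient of coincidence = 0.01375/0.01401 ≈ 0.98; interference = 1 − 0.98 = 0.02.

0.02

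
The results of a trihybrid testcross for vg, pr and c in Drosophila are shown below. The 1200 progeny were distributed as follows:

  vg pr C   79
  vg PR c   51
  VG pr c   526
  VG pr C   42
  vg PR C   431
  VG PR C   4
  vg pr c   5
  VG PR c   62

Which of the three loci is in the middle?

The two most frequent reciprocal classes, vg PR C and VG pr c, are the parental types, so the F1 was vg PR C / VG pr c.
The two rarest classes, VG PR C and vg pr c, are the double crossovers. Comparing them with the parentals, only the vg allele has switched, so vg is the middle locus and the order is c – vg – pr.

vg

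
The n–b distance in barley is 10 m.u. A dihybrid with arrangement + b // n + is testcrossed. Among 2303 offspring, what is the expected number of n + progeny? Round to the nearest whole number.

1036

A map distance of 10 m.u. corresponds to a recombination frequency of 0.100.
The F1 is + b / n +, so n + is a parental gamete class with expected frequency (1 − r)/2 = 0.900/2 = 0.4500.
Expected number = 0.4500 × 2303 = 1036.35 ≈ 1036.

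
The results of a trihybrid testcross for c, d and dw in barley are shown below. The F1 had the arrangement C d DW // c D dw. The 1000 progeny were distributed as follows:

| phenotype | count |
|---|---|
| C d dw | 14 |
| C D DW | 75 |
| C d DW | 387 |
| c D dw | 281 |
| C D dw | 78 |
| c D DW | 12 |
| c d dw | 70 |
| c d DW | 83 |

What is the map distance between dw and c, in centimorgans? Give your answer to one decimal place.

The two rarest classes, C d dw and c D DW, are the double crossovers. Comparing them with the parentals, only the dw allele has switched, so dw is the middle locus and the order is c – dw – d.
Crossovers in the c–dw interval produce the single-crossover classes c d DW and C D dw (83 + 78 = 161) plus the double crossovers (26).
RF(c–dw) = (161 + 26) / 1000 = 187/1000 = 0.1870 → 18.7 centimorgans.

18.7 centimorgans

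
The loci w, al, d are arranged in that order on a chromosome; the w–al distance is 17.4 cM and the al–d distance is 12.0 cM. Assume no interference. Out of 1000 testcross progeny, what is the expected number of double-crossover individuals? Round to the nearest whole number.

21

Map distances give recombination frequencies of 0.174 and 0.120 for the two intervals.
With no interference, expected double-crossover frequency = 0.174 × 0.120 = 0.02088.
Expected number = 0.02088 × 1000 = 20.88 ≈ 21.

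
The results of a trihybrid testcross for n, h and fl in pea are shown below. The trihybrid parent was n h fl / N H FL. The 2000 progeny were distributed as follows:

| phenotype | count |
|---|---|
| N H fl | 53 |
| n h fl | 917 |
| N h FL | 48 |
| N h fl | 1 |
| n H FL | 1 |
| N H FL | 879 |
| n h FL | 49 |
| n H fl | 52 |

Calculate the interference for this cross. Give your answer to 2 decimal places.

0.62

The two rarest classes, N h fl and n H FL, are the double crossovers. Comparing them with the parentals, only the n allele has switched, so n is the middle locus and the order is fl – n – h.
fl–n: (102 + 2)/2000 = 0.0520; n–h: (100 + 2)/2000 = 0.0510.
Expected DCO frequency = 0.0520 × 0.0510 ≈ 0.00265; observed = 2/2000 ≈ 0.00100.
Coefficient of coincidence = 0.00100/0.00265 ≈ 0.38; interference = 1 − 0.38 = 0.62.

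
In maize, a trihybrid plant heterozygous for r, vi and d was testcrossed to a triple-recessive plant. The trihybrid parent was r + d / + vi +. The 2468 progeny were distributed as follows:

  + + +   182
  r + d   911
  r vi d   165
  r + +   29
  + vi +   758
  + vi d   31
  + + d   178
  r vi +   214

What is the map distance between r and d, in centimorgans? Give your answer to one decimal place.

18.3 centimorgans

The two rarest classes, r + + and + vi d, are the double crossovers. Comparing them with the parentals, only the d allele has switched, so d is the middle locus and the order is vi – d – r.
Crossovers in the d–r interval produce the single-crossover classes + + d and r vi + (178 + 214 = 392) plus the double crossovers (60).
RF(d–r) = (392 + 60) / 2468 = 452/2468 = 0.1831 → 18.3 centimorgans.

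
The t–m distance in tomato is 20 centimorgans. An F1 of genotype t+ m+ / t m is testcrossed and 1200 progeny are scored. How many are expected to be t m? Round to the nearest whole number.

A map distance of 20 centimorgans corresponds to a recombination frequency of 0.200.
The F1 is t+ m+ / t m, so t m is a parental gamete class with expected frequency (1 − r)/2 = 0.800/2 = 0.4000.
Expected number = 0.4000 × 1200 = 480.00 ≈ 480.

480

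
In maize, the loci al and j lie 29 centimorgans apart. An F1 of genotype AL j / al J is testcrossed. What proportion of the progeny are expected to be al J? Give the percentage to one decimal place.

A map distance of 29 centimorgans corresponds to a recombination frequency of 0.290.
The F1 is AL j / al J, so al J is a parental gamete class with expected frequency (1 − r)/2 = 0.710/2 = 0.3550.
That is 0.3550 = 35.5% of the progeny.

35.5%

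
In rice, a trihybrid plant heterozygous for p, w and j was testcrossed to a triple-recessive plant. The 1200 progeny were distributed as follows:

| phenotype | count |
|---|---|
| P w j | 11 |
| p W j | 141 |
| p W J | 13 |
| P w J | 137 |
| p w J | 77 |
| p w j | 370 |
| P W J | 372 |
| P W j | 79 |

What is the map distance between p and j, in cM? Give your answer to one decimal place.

The two most frequent reciprocal classes, p w j and P W J, are the parental types, so the F1 was p w j / P W J.
The two rarest classes, P w j and p W J, are the double crossovers. Comparing them with the parentals, only the p allele has switched, so p is the middle locus and the order is j – p – w.
Crossovers in the j–p interval produce the single-crossover classes p w J and P W j (77 + 79 = 156) plus the double crossovers (24).
RF(j–p) = (156 + 24) / 1200 = 180/1200 = 0.1500 → 15.0 cM.

15.0 cM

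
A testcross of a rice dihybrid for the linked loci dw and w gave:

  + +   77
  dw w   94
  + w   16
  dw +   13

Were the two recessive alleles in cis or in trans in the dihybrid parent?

cis

The two most frequent classes are + + (77) and dw w (94); these are the parental (non-recombinant) types.
So the F1 carried + + on one chromosome and dw w on the other — the recessive alleles are on the same chromosome (cis / coupling).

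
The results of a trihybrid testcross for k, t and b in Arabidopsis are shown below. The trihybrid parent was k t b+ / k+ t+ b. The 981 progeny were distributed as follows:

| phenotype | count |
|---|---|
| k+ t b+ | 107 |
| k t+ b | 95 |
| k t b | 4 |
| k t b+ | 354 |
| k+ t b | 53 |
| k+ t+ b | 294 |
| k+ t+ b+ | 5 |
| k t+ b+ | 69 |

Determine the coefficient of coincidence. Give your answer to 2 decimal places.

0.32

The two rarest classes, k t b and k+ t+ b+, are the double crossovers. Comparing them with the parentals, only the b allele has switched, so b is the middle locus and the order is t – b – k.
t–b: (122 + 9)/981 = 0.1335; b–k: (202 + 9)/981 = 0.2151.
Expected DCO frequency = 0.1335 × 0.2151 ≈ 0.02872; observed = 9/981 ≈ 0.00917.
Coefficient of coincidence = 0.00917/0.02872 ≈ 0.32.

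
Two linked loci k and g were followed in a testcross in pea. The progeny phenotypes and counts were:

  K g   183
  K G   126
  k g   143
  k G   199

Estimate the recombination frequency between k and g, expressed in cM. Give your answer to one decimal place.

The two most frequent classes, K g (183) and k G (199), are the parental types, so the F1 was K g / k G.
The recombinant classes are K G and k g: 126 + 143 = 269.
Recombination frequency = 269/651 = 0.4132 ≈ 41.3%, i.e. 41.3 cM.

41.3 cM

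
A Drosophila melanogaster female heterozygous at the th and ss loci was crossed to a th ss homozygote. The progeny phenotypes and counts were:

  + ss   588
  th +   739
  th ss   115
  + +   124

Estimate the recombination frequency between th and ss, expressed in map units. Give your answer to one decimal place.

15.3 map units

The two most frequent classes, + ss (588) and th + (739), are the parental types, so the F1 was + ss / th +.
The recombinant classes are + + and th ss: 124 + 115 = 239.
Recombination frequency = 239/1566 = 0.1526 ≈ 15.3%, i.e. 15.3 map units.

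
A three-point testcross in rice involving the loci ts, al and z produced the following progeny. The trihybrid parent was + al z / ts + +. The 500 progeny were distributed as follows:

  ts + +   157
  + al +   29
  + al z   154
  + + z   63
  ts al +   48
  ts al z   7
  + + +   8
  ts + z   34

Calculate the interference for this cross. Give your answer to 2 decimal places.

0.24

The two rarest classes, ts al z and + + +, are the double crossovers. Comparing them with the parentals, only the ts allele has switched, so ts is the middle locus and the order is z – ts – al.
z–ts: (63 + 15)/500 = 0.1560; ts–al: (111 + 15)/500 = 0.2520.
Expected DCO frequency = 0.1560 × 0.2520 ≈ 0.03931; observed = 15/500 ≈ 0.03000.
Coefficient of coincidence = 0.03000/0.03931 ≈ 0.76; interference = 1 − 0.76 = 0.24.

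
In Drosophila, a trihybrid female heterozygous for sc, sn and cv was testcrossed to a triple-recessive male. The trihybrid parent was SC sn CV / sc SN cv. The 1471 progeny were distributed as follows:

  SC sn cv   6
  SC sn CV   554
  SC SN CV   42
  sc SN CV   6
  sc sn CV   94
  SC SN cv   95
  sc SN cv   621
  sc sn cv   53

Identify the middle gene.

cv

The two rarest classes, SC sn cv and sc SN CV, are the double crossovers. Comparing them with the parentals, only the cv allele has switched, so cv is the middle locus and the order is sc – cv – sn.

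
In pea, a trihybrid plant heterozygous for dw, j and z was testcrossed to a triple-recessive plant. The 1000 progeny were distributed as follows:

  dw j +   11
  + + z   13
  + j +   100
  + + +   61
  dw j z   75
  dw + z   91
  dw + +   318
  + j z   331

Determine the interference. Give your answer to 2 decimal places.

0.30

The two most frequent reciprocal classes, dw + + and + j z, are the parental types, so the F1 was dw + + / + j z.
The two rarest classes, dw j + and + + z, are the double crossovers. Comparing them with the parentals, only the j allele has switched, so j is the middle locus and the order is z – j – dw.
z–j: (191 + 24)/1000 = 0.2150; j–dw: (136 + 24)/1000 = 0.1600.
Expected DCO frequency = 0.2150 × 0.1600 ≈ 0.03440; observed = 24/1000 ≈ 0.02400.
Coefficient of coincidence = 0.02400/0.03440 ≈ 0.70; interference = 1 − 0.70 = 0.30.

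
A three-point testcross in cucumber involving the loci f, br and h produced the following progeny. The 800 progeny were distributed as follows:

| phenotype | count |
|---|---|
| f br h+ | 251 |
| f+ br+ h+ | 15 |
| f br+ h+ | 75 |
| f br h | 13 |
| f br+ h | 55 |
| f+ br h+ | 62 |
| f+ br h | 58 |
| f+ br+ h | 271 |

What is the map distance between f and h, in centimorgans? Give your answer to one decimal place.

18.1 centimorgans

The two most frequent reciprocal classes, f br h+ and f+ br+ h, are the parental types, so the F1 was f br h+ / f+ br+ h.
The two rarest classes, f br h and f+ br+ h+, are the double crossovers. Comparing them with the parentals, only the h allele has switched, so h is the middle locus and the order is f – h – br.
Crossovers in the f–h interval produce the single-crossover classes f+ br h+ and f br+ h (62 + 55 = 117) plus the double crossovers (28).
RF(f–h) = (117 + 28) / 800 = 145/800 = 0.1812 → 18.1 centimorgans.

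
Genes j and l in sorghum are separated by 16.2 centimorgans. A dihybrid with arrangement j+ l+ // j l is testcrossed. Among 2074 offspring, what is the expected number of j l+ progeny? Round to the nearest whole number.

168

A map distance of 16.2 centimorgans corresponds to a recombination frequency of 0.162.
The F1 is j+ l+ / j l, so j l+ is a recombinant gamete class with expected frequency r/2 = 0.162/2 = 0.0810.
Expected number = 0.0810 × 2074 = 167.99 ≈ 168.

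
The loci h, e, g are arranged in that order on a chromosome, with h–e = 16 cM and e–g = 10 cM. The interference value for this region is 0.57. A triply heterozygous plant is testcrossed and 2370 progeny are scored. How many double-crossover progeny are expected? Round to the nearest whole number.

16

Map distances give recombination frequencies of 0.160 and 0.100 for the two intervals.
With interference 0.57 (so coincidence = 0.43), expected double-crossover frequency = 0.160 × 0.100 × 0.43 = 0.00688.
Expected number = 0.00688 × 2370 = 16.31 ≈ 16.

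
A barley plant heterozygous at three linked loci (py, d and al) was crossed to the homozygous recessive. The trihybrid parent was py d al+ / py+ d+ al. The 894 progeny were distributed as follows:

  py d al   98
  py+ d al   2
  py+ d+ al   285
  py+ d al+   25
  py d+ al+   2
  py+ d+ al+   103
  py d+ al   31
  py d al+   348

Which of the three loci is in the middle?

d

The two rarest classes, py d+ al+ and py+ d al, are the double crossovers. Comparing them with the parentals, only the d allele has switched, so d is the middle locus and the order is al – d – py.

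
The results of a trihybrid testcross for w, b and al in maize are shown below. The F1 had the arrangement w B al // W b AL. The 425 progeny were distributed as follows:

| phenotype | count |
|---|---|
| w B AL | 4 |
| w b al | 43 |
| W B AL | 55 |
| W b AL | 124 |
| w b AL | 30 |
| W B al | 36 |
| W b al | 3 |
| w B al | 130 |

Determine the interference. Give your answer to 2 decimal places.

The two rarest classes, w B AL and W b al, are the double crossovers. Comparing them with the parentals, only the al allele has switched, so al is the middle locus and the order is b – al – w.
b–al: (98 + 7)/425 = 0.2471; al–w: (66 + 7)/425 = 0.1718.
Expected DCO frequency = 0.2471 × 0.1718 ≈ 0.04245; observed = 7/425 ≈ 0.01647.
Coefficient of coincidence = 0.01647/0.04245 ≈ 0.39; interference = 1 − 0.39 = 0.61.

0.61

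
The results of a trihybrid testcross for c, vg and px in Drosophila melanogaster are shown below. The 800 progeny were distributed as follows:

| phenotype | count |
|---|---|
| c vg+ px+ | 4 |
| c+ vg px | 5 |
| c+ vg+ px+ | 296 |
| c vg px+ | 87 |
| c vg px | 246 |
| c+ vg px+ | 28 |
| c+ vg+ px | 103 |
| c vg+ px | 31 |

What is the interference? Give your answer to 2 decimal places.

0.47

The two most frequent reciprocal classes, c vg px and c+ vg+ px+, are the parental types, so the F1 was c vg px / c+ vg+ px+.
The two rarest classes, c+ vg px and c vg+ px+, are the double crossovers. Comparing them with the parentals, only the c allele has switched, so c is the middle locus and the order is px – c – vg.
px–c: (190 + 9)/800 = 0.2487; c–vg: (59 + 9)/800 = 0.0850.
Expected DCO frequency = 0.2487 × 0.0850 ≈ 0.02114; observed = 9/800 ≈ 0.01125.
Coefficient of coincidence = 0.01125/0.02114 ≈ 0.53; interference = 1 − 0.53 = 0.47.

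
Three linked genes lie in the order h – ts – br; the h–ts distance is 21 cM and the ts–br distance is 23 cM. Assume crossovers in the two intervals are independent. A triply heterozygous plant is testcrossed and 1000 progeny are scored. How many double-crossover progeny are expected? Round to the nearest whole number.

48

Map distances give recombination frequencies of 0.210 and 0.230 for the two intervals.
With no interference, expected double-crossover frequency = 0.210 × 0.230 = 0.04830.
Expected number = 0.04830 × 1000 = 48.30 ≈ 48.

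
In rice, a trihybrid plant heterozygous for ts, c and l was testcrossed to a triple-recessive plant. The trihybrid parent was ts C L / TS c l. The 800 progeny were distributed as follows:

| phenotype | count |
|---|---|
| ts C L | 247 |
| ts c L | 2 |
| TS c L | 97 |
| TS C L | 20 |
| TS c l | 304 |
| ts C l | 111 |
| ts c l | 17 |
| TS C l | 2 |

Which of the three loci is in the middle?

c

The two rarest classes, ts c L and TS C l, are the double crossovers. Comparing them with the parentals, only the c allele has switched, so c is the middle locus and the order is l – c – ts.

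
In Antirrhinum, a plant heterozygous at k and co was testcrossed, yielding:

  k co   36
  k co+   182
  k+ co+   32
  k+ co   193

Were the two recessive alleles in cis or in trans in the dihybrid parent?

The two most frequent classes are k+ co (193) and k co+ (182); these are the parental (non-recombinant) types.
So the F1 carried k+ co on one chromosome and k co+ on the other — the recessive alleles are on opposite chromosomes (trans / repulsion).

trans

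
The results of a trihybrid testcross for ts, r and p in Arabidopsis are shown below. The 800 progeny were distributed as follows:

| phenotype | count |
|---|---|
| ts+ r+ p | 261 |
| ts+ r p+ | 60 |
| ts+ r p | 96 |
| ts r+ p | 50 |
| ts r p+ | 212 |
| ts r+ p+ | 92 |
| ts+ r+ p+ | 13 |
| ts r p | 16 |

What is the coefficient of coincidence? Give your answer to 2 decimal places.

0.77

The two most frequent reciprocal classes, ts r p+ and ts+ r+ p, are the parental types, so the F1 was ts r p+ / ts+ r+ p.
The two rarest classes, ts r p and ts+ r+ p+, are the double crossovers. Comparing them with the parentals, only the p allele has switched, so p is the middle locus and the order is r – p – ts.
r–p: (188 + 29)/800 = 0.2712; p–ts: (110 + 29)/800 = 0.1737.
Expected DCO frequency = 0.2712 × 0.1737 ≈ 0.04711; observed = 29/800 ≈ 0.03625.
Coefficient of coincidence = 0.03625/0.04711 ≈ 0.77.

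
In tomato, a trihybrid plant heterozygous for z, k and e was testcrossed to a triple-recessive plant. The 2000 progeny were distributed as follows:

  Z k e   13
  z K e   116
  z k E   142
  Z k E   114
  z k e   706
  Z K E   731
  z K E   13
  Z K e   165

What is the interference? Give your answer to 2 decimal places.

The two most frequent reciprocal classes, z k e and Z K E, are the parental types, so the F1 was z k e / Z K E.
The two rarest classes, Z k e and z K E, are the double crossovers. Comparing them with the parentals, only the z allele has switched, so z is the middle locus and the order is e – z – k.
e–z: (307 + 26)/2000 = 0.1665; z–k: (230 + 26)/2000 = 0.1280.
Expected DCO frequency = 0.1665 × 0.1280 ≈ 0.02131; observed = 26/2000 ≈ 0.01300.
Coefficient of coincidence = 0.01300/0.02131 ≈ 0.61; interference = 1 − 0.61 = 0.39.

0.39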